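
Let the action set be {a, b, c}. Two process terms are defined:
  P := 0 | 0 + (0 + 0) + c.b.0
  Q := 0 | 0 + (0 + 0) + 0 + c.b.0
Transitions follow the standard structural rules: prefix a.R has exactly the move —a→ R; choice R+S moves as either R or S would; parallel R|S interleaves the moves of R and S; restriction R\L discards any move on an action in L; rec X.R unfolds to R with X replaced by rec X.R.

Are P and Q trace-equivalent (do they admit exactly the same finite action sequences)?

traces(P) = traces(Q)

LTS(P): 3 reachable states
  s0 = 0 | 0 + (0 + 0) + c.b.0 ⊢ -c-> s1
  s1 = b.0 ⊢ -b-> s2
  s2 = 0 ⊢ stopped
LTS(Q): 3 reachable states
  t0 = 0 | 0 + (0 + 0) + 0 + c.b.0 ⊢ -c-> t1
  t1 = b.0 ⊢ -b-> t2
  t2 = 0 ⊢ stopped
Partition-refinement fixed point:
  B0 = {s0, t0}
  B1 = {s1, t1}
  B2 = {s2, t2}
s0 ∈ B0, t0 ∈ B0 → same block
Bisimilar ⇒ trace-equivalent.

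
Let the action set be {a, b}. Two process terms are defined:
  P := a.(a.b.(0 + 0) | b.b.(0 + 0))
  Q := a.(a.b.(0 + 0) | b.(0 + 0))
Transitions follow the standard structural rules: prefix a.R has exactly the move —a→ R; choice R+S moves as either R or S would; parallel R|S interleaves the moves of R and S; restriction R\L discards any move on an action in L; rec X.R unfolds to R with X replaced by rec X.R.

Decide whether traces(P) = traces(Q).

NO — witness ⟨abb⟩

LTS(P): 10 reachable states
  u0 = a.(a.b.(0 + 0) | b.b.(0 + 0)) :: =a=> u1
  u1 = a.b.(0 + 0) | b.b.(0 + 0) :: =a=> u2, =b=> u3
  u2 = b.(0 + 0) | b.b.(0 + 0) :: =b=> u4, =b=> u5
  u3 = a.b.(0 + 0) | b.(0 + 0) :: =a=> u5, =b=> u6
  u4 = (0 + 0) | b.b.(0 + 0) :: =b=> u7
  u5 = b.(0 + 0) | b.(0 + 0) :: =b=> u7, =b=> u8
  u6 = a.b.(0 + 0) | (0 + 0) :: =a=> u8
  u7 = (0 + 0) | b.(0 + 0) :: =b=> u9
  u8 = b.(0 + 0) | (0 + 0) :: =b=> u9
  u9 = (0 + 0) | (0 + 0) :: ∅
LTS(Q): 7 reachable states
  v0 = a.(a.b.(0 + 0) | b.(0 + 0)) :: =a=> v1
  v1 = a.b.(0 + 0) | b.(0 + 0) :: =a=> v2, =b=> v3
  v2 = b.(0 + 0) | b.(0 + 0) :: =b=> v4, =b=> v5
  v3 = a.b.(0 + 0) | (0 + 0) :: =a=> v5
  v4 = (0 + 0) | b.(0 + 0) :: =b=> v6
  v5 = b.(0 + 0) | (0 + 0) :: =b=> v6
  v6 = (0 + 0) | (0 + 0) :: ∅
Run σ = ⟨abb⟩ on P: start {u0}
  after a @ step 1: {u1}
  after b @ step 2: {u3}
  after b @ step 3: {u6}
  P completes σ.
Run σ = ⟨abb⟩ on Q: start {v0}
  after a @ step 1: {v1}
  after b @ step 2: {v3}
  after b @ step 3: ∅ (Q stuck)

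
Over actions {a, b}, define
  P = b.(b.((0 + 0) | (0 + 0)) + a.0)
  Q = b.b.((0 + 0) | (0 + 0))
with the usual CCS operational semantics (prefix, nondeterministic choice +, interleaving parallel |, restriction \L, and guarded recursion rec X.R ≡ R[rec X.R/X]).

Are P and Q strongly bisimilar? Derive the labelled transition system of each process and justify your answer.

P ≁ Q

LTS(P): 4 reachable states
  m0 = b.(b.((0 + 0) | (0 + 0)) + a.0) has moves -b-> m1
  m1 = b.((0 + 0) | (0 + 0)) + a.0 has moves -a-> m2, -b-> m3
  m2 = 0 has moves ·
  m3 = (0 + 0) | (0 + 0) has moves ·
LTS(Q): 3 reachable states
  n0 = b.b.((0 + 0) | (0 + 0)) has moves -b-> n1
  n1 = b.((0 + 0) | (0 + 0)) has moves -b-> n2
  n2 = (0 + 0) | (0 + 0) has moves ·
Coarsest stable partition (strong bisimilarity classes):
  B0 = {m0}
  B1 = {m1}
  B2 = {m2, m3, n2}
  B3 = {n0}
  B4 = {n1}
m0 ∈ B0, n0 ∈ B3 → different blocks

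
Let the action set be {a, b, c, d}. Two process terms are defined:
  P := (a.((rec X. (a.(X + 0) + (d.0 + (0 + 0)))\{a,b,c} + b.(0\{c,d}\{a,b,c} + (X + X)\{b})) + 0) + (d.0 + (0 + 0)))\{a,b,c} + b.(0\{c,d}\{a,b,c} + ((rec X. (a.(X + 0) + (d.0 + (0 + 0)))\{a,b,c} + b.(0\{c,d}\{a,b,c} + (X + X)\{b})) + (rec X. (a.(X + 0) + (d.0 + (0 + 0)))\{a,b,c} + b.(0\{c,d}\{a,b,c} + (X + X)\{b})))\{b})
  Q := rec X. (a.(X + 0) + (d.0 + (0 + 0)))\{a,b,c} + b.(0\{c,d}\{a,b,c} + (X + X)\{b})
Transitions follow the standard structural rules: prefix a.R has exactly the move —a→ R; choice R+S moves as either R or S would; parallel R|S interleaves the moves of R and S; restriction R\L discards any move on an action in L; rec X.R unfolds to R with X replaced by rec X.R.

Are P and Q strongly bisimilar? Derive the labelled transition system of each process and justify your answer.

P ~ Q

P's transition system — 4 states:
  u0 = (a.((rec X. (a.(X + 0) + (d.0 + (0 + 0)))\{a,b,c} + b.(0\{c,d}\{a,b,c} + (X + X)\{b})) + 0) + (d.0 + (0 + 0)))\{a,b,c} + b.(0\{c,d}\{a,b,c} + ((rec X. (a.(X + 0) + (d.0 + (0 + 0)))\{a,b,c} + b.(0\{c,d}\{a,b,c} + (X + X)\{b})) + (rec X. (a.(X + 0) + (d.0 + (0 + 0)))\{a,b,c} + b.(0\{c,d}\{a,b,c} + (X + X)\{b})))\{b}) has moves --b--▸ u1, --d--▸ u2
  u1 = 0\{c,d}\{a,b,c} + ((rec X. (a.(X + 0) + (d.0 + (0 + 0)))\{a,b,c} + b.(0\{c,d}\{a,b,c} + (X + X)\{b})) + (rec X. (a.(X + 0) + (d.0 + (0 + 0)))\{a,b,c} + b.(0\{c,d}\{a,b,c} + (X + X)\{b})))\{b} has moves --d--▸ u3
  u2 = 0\{a,b,c} has moves ∅
  u3 = 0\{a,b,c}\{b} has moves ∅
Q's transition system — 4 states:
  v0 = rec X. (a.(X + 0) + (d.0 + (0 + 0)))\{a,b,c} + b.(0\{c,d}\{a,b,c} + (X + X)\{b}) has moves --b--▸ v1, --d--▸ v2
  v1 = 0\{c,d}\{a,b,c} + ((rec X. (a.(X + 0) + (d.0 + (0 + 0)))\{a,b,c} + b.(0\{c,d}\{a,b,c} + (X + X)\{b})) + (rec X. (a.(X + 0) + (d.0 + (0 + 0)))\{a,b,c} + b.(0\{c,d}\{a,b,c} + (X + X)\{b})))\{b} has moves --d--▸ v3
  v2 = 0\{a,b,c} has moves ∅
  v3 = 0\{a,b,c}\{b} has moves ∅
Partition-refinement fixed point:
  B0 = {u0, v0}
  B1 = {u2, u3, v2, v3}
  B2 = {u1, v1}
u0 ∈ B0, v0 ∈ B0 → same block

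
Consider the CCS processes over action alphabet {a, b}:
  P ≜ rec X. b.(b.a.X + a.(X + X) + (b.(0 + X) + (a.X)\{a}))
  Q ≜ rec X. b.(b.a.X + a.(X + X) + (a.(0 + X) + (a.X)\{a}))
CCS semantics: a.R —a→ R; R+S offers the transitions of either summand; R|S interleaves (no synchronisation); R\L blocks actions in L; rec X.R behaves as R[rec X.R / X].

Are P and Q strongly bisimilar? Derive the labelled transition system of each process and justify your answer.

Reachable graph of P (5 states):
  s0 = rec X. b.(b.a.X + a.(X + X) + (b.(0 + X) + (a.X)\{a})) → ··b··> s1
  s1 = b.a.(rec X. b.(b.a.X + a.(X + X) + (b.(0 + X) + (a.X)\{a}))) + a.((rec X. b.(b.a.X + a.(X + X) + (b.(0 + X) + (a.X)\{a}))) + (rec X. b.(b.a.X + a.(X + X) + (b.(0 + X) + (a.X)\{a})))) + (b.(0 + (rec X. b.(b.a.X + a.(X + X) + (b.(0 + X) + (a.X)\{a})))) + (a.(rec X. b.(b.a.X + a.(X + X) + (b.(0 + X) + (a.X)\{a}))))\{a}) → ··a··> s2, ··b··> s3, ··b··> s4
  s2 = (rec X. b.(b.a.X + a.(X + X) + (b.(0 + X) + (a.X)\{a}))) + (rec X. b.(b.a.X + a.(X + X) + (b.(0 + X) + (a.X)\{a}))) → ··b··> s1
  s3 = 0 + (rec X. b.(b.a.X + a.(X + X) + (b.(0 + X) + (a.X)\{a}))) → ··b··> s1
  s4 = a.(rec X. b.(b.a.X + a.(X + X) + (b.(0 + X) + (a.X)\{a}))) → ··a··> s0
Reachable graph of Q (5 states):
  t0 = rec X. b.(b.a.X + a.(X + X) + (a.(0 + X) + (a.X)\{a})) → ··b··> t1
  t1 = b.a.(rec X. b.(b.a.X + a.(X + X) + (a.(0 + X) + (a.X)\{a}))) + a.((rec X. b.(b.a.X + a.(X + X) + (a.(0 + X) + (a.X)\{a}))) + (rec X. b.(b.a.X + a.(X + X) + (a.(0 + X) + (a.X)\{a})))) + (a.(0 + (rec X. b.(b.a.X + a.(X + X) + (a.(0 + X) + (a.X)\{a})))) + (a.(rec X. b.(b.a.X + a.(X + X) + (a.(0 + X) + (a.X)\{a}))))\{a}) → ··a··> t2, ··a··> t3, ··b··> t4
  t2 = (rec X. b.(b.a.X + a.(X + X) + (a.(0 + X) + (a.X)\{a}))) + (rec X. b.(b.a.X + a.(X + X) + (a.(0 + X) + (a.X)\{a}))) → ··b··> t1
  t3 = 0 + (rec X. b.(b.a.X + a.(X + X) + (a.(0 + X) + (a.X)\{a}))) → ··b··> t1
  t4 = a.(rec X. b.(b.a.X + a.(X + X) + (a.(0 + X) + (a.X)\{a}))) → ··a··> t0
Coarsest stable partition (strong bisimilarity classes):
  B0 = {s0, s2, s3}
  B1 = {s1}
  B2 = {s4}
  B3 = {t0, t2, t3}
  B4 = {t1}
  B5 = {t4}
s0 ∈ B0, t0 ∈ B3 → different blocks

P ≁ Q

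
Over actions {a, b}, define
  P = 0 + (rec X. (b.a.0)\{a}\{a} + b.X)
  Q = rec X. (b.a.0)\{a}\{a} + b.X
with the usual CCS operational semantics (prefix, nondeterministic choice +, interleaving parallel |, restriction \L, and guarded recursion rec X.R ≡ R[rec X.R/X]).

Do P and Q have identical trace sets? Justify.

Reachable graph of P (3 states):
  p0 = 0 + (rec X. (b.a.0)\{a}\{a} + b.X) has moves ··b··> p1, ··b··> p2
  p1 = (a.0)\{a}\{a} has moves deadlocked
  p2 = rec X. (b.a.0)\{a}\{a} + b.X has moves ··b··> p1, ··b··> p2
Reachable graph of Q (2 states):
  q0 = rec X. (b.a.0)\{a}\{a} + b.X has moves ··b··> q0, ··b··> q1
  q1 = (a.0)\{a}\{a} has moves deadlocked
Coarsest stable partition (strong bisimilarity classes):
  B0 = {p0, p2, q0}
  B1 = {p1, q1}
p0 ∈ B0, q0 ∈ B0 → same block
Bisimilar ⇒ trace-equivalent.

YES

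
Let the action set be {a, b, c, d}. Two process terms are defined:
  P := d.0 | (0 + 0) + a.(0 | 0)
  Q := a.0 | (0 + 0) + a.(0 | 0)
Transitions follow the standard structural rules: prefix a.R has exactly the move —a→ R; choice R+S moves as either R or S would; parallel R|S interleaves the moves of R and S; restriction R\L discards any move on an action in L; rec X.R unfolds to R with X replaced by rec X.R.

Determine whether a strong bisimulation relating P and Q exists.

not bisimilar

LTS(P): 3 reachable states
  u0 = d.0 | (0 + 0) + a.(0 | 0) | —a→ u1, —d→ u2
  u1 = 0 | 0 | ·
  u2 = 0 | (0 + 0) | ·
LTS(Q): 3 reachable states
  v0 = a.0 | (0 + 0) + a.(0 | 0) | —a→ v1, —a→ v2
  v1 = 0 | (0 + 0) | ·
  v2 = 0 | 0 | ·
Bisimilarity quotient blocks:
  B0 = {u0}
  B1 = {u1, u2, v1, v2}
  B2 = {v0}
u0 ∈ B0, v0 ∈ B2 → different blocks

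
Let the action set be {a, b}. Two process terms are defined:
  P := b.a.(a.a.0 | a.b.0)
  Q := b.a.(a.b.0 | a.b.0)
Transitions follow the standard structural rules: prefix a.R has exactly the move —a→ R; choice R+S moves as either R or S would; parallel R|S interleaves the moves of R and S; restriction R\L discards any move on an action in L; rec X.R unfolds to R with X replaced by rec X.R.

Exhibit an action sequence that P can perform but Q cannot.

baaaa

LTS(P): 11 reachable states
  m0 = b.a.(a.a.0 | a.b.0) ⊢ —b→ m1
  m1 = a.(a.a.0 | a.b.0) ⊢ —a→ m2
  m2 = a.a.0 | a.b.0 ⊢ —a→ m3, —a→ m4
  m3 = a.0 | a.b.0 ⊢ —a→ m5, —a→ m6
  m4 = a.a.0 | b.0 ⊢ —a→ m6, —b→ m7
  m5 = 0 | a.b.0 ⊢ —a→ m8
  m6 = a.0 | b.0 ⊢ —a→ m8, —b→ m9
  m7 = a.a.0 | 0 ⊢ —a→ m9
  m8 = 0 | b.0 ⊢ —b→ m10
  m9 = a.0 | 0 ⊢ —a→ m10
  m10 = 0 | 0 ⊢ ·
LTS(Q): 11 reachable states
  n0 = b.a.(a.b.0 | a.b.0) ⊢ —b→ n1
  n1 = a.(a.b.0 | a.b.0) ⊢ —a→ n2
  n2 = a.b.0 | a.b.0 ⊢ —a→ n3, —a→ n4
  n3 = a.b.0 | b.0 ⊢ —a→ n5, —b→ n6
  n4 = b.0 | a.b.0 ⊢ —a→ n5, —b→ n7
  n5 = b.0 | b.0 ⊢ —b→ n8, —b→ n9
  n6 = a.b.0 | 0 ⊢ —a→ n9
  n7 = 0 | a.b.0 ⊢ —a→ n8
  n8 = 0 | b.0 ⊢ —b→ n10
  n9 = b.0 | 0 ⊢ —b→ n10
  n10 = 0 | 0 ⊢ ·
Executing baaaa from P (initial set {m0}):
  [1] b ⇒ {m1}
  [2] a ⇒ {m2}
  [3] a ⇒ {m3, m4}
  [4] a ⇒ {m5, m6}
  [5] a ⇒ {m8}
  ✓ P
Executing baaaa from Q (initial set {n0}):
  [1] b ⇒ {n1}
  [2] a ⇒ {n2}
  [3] a ⇒ {n3, n4}
  [4] a ⇒ {n5}
  [5] a ⇒ no successor for Q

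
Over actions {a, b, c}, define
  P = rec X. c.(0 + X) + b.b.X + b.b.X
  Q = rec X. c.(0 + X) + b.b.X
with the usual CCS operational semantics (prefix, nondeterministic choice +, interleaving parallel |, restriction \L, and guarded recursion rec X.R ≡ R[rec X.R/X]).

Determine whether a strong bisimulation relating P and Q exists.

Reachable graph of P (3 states):
  m0 = rec X. c.(0 + X) + b.b.X + b.b.X | --b--▸ m1, --c--▸ m2
  m1 = b.(rec X. c.(0 + X) + b.b.X + b.b.X) | --b--▸ m0
  m2 = 0 + (rec X. c.(0 + X) + b.b.X + b.b.X) | --b--▸ m1, --c--▸ m2
Reachable graph of Q (3 states):
  n0 = rec X. c.(0 + X) + b.b.X | --b--▸ n1, --c--▸ n2
  n1 = b.(rec X. c.(0 + X) + b.b.X) | --b--▸ n0
  n2 = 0 + (rec X. c.(0 + X) + b.b.X) | --b--▸ n1, --c--▸ n2
Partition-refinement fixed point:
  B0 = {m0, m2, n0, n2}
  B1 = {m1, n1}
m0 ∈ B0, n0 ∈ B0 → same block

YES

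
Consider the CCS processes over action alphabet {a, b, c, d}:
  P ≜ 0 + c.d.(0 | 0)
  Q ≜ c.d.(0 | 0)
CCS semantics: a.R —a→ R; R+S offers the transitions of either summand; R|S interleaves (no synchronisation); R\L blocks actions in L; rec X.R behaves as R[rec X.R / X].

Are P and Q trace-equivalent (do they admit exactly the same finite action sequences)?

traces(P) = traces(Q)

P's transition system — 3 states:
  u0 = 0 + c.d.(0 | 0) ⊢ =c=> u1
  u1 = d.(0 | 0) ⊢ =d=> u2
  u2 = 0 | 0 ⊢ stopped
Q's transition system — 3 states:
  v0 = c.d.(0 | 0) ⊢ =c=> v1
  v1 = d.(0 | 0) ⊢ =d=> v2
  v2 = 0 | 0 ⊢ stopped
Partition-refinement fixed point:
  B0 = {u0, v0}
  B1 = {u1, v1}
  B2 = {u2, v2}
u0 ∈ B0, v0 ∈ B0 → same block
Bisimilar ⇒ trace-equivalent.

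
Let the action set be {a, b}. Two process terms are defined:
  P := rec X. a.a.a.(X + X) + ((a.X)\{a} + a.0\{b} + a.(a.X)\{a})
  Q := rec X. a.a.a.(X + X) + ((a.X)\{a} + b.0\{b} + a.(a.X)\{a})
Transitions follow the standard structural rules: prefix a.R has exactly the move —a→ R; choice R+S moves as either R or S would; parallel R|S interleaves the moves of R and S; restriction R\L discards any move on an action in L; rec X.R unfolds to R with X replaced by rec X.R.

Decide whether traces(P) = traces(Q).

traces(P) ≠ traces(Q) — witness ⟨b⟩

Reachable graph of P (6 states):
  p0 = rec X. a.a.a.(X + X) + ((a.X)\{a} + a.0\{b} + a.(a.X)\{a}) ⊢ ··a··> p1, ··a··> p2, ··a··> p3
  p1 = (a.(rec X. a.a.a.(X + X) + ((a.X)\{a} + a.0\{b} + a.(a.X)\{a})))\{a} ⊢ ·
  p2 = 0\{b} ⊢ ·
  p3 = a.a.((rec X. a.a.a.(X + X) + ((a.X)\{a} + a.0\{b} + a.(a.X)\{a})) + (rec X. a.a.a.(X + X) + ((a.X)\{a} + a.0\{b} + a.(a.X)\{a}))) ⊢ ··a··> p4
  p4 = a.((rec X. a.a.a.(X + X) + ((a.X)\{a} + a.0\{b} + a.(a.X)\{a})) + (rec X. a.a.a.(X + X) + ((a.X)\{a} + a.0\{b} + a.(a.X)\{a}))) ⊢ ··a··> p5
  p5 = (rec X. a.a.a.(X + X) + ((a.X)\{a} + a.0\{b} + a.(a.X)\{a})) + (rec X. a.a.a.(X + X) + ((a.X)\{a} + a.0\{b} + a.(a.X)\{a})) ⊢ ··a··> p1, ··a··> p2, ··a··> p3
Reachable graph of Q (6 states):
  q0 = rec X. a.a.a.(X + X) + ((a.X)\{a} + b.0\{b} + a.(a.X)\{a}) ⊢ ··a··> q1, ··a··> q2, ··b··> q3
  q1 = (a.(rec X. a.a.a.(X + X) + ((a.X)\{a} + b.0\{b} + a.(a.X)\{a})))\{a} ⊢ ·
  q2 = a.a.((rec X. a.a.a.(X + X) + ((a.X)\{a} + b.0\{b} + a.(a.X)\{a})) + (rec X. a.a.a.(X + X) + ((a.X)\{a} + b.0\{b} + a.(a.X)\{a}))) ⊢ ··a··> q4
  q3 = 0\{b} ⊢ ·
  q4 = a.((rec X. a.a.a.(X + X) + ((a.X)\{a} + b.0\{b} + a.(a.X)\{a})) + (rec X. a.a.a.(X + X) + ((a.X)\{a} + b.0\{b} + a.(a.X)\{a}))) ⊢ ··a··> q5
  q5 = (rec X. a.a.a.(X + X) + ((a.X)\{a} + b.0\{b} + a.(a.X)\{a})) + (rec X. a.a.a.(X + X) + ((a.X)\{a} + b.0\{b} + a.(a.X)\{a})) ⊢ ··a··> q1, ··a··> q2, ··b··> q3
Run σ = ⟨b⟩ on Q: start {q0}
  after b @ step 1: {q3}
  — Q admits the full trace.
Run σ = ⟨b⟩ on P: start {p0}
  after b @ step 1: ∅  — P cannot continue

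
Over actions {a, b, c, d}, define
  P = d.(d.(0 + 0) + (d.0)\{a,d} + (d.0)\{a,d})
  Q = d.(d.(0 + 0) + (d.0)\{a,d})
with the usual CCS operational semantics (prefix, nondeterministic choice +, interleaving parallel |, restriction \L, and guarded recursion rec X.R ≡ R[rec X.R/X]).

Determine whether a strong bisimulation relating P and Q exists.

bisimilar

P's transition system — 3 states:
  s0 = d.(d.(0 + 0) + (d.0)\{a,d} + (d.0)\{a,d}) has moves ··d··> s1
  s1 = d.(0 + 0) + (d.0)\{a,d} + (d.0)\{a,d} has moves ··d··> s2
  s2 = 0 + 0 has moves ∅
Q's transition system — 3 states:
  t0 = d.(d.(0 + 0) + (d.0)\{a,d}) has moves ··d··> t1
  t1 = d.(0 + 0) + (d.0)\{a,d} has moves ··d··> t2
  t2 = 0 + 0 has moves ∅
Bisimilarity quotient blocks:
  B0 = {s0, t0}
  B1 = {s1, t1}
  B2 = {s2, t2}
s0 ∈ B0, t0 ∈ B0 → same block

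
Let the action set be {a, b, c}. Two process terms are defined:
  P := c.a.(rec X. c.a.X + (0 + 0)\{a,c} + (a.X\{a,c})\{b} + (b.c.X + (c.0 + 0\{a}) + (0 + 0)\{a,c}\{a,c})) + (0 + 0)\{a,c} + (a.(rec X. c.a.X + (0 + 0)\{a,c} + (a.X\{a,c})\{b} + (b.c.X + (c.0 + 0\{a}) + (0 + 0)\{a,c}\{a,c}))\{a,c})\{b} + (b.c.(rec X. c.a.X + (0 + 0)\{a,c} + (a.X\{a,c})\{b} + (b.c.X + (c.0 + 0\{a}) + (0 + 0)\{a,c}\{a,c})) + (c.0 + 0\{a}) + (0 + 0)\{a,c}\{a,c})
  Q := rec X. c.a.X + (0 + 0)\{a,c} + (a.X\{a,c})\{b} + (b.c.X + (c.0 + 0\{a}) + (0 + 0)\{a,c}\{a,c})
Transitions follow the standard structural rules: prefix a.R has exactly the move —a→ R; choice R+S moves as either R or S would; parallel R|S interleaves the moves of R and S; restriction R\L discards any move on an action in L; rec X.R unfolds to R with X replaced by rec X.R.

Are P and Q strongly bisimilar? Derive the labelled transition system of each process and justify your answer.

Reachable graph of P (6 states):
  s0 = c.a.(rec X. c.a.X + (0 + 0)\{a,c} + (a.X\{a,c})\{b} + (b.c.X + (c.0 + 0\{a}) + (0 + 0)\{a,c}\{a,c})) + (0 + 0)\{a,c} + (a.(rec X. c.a.X + (0 + 0)\{a,c} + (a.X\{a,c})\{b} + (b.c.X + (c.0 + 0\{a}) + (0 + 0)\{a,c}\{a,c}))\{a,c})\{b} + (b.c.(rec X. c.a.X + (0 + 0)\{a,c} + (a.X\{a,c})\{b} + (b.c.X + (c.0 + 0\{a}) + (0 + 0)\{a,c}\{a,c})) + (c.0 + 0\{a}) + (0 + 0)\{a,c}\{a,c}) → --a--▸ s1, --b--▸ s2, --c--▸ s3, --c--▸ s4
  s1 = (rec X. c.a.X + (0 + 0)\{a,c} + (a.X\{a,c})\{b} + (b.c.X + (c.0 + 0\{a}) + (0 + 0)\{a,c}\{a,c}))\{a,c}\{b} → stopped
  s2 = c.(rec X. c.a.X + (0 + 0)\{a,c} + (a.X\{a,c})\{b} + (b.c.X + (c.0 + 0\{a}) + (0 + 0)\{a,c}\{a,c})) → --c--▸ s5
  s3 = 0 → stopped
  s4 = a.(rec X. c.a.X + (0 + 0)\{a,c} + (a.X\{a,c})\{b} + (b.c.X + (c.0 + 0\{a}) + (0 + 0)\{a,c}\{a,c})) → --a--▸ s5
  s5 = rec X. c.a.X + (0 + 0)\{a,c} + (a.X\{a,c})\{b} + (b.c.X + (c.0 + 0\{a}) + (0 + 0)\{a,c}\{a,c}) → --a--▸ s1, --b--▸ s2, --c--▸ s3, --c--▸ s4
Reachable graph of Q (5 states):
  t0 = rec X. c.a.X + (0 + 0)\{a,c} + (a.X\{a,c})\{b} + (b.c.X + (c.0 + 0\{a}) + (0 + 0)\{a,c}\{a,c}) → --a--▸ t1, --b--▸ t2, --c--▸ t3, --c--▸ t4
  t1 = (rec X. c.a.X + (0 + 0)\{a,c} + (a.X\{a,c})\{b} + (b.c.X + (c.0 + 0\{a}) + (0 + 0)\{a,c}\{a,c}))\{a,c}\{b} → stopped
  t2 = c.(rec X. c.a.X + (0 + 0)\{a,c} + (a.X\{a,c})\{b} + (b.c.X + (c.0 + 0\{a}) + (0 + 0)\{a,c}\{a,c})) → --c--▸ t0
  t3 = 0 → stopped
  t4 = a.(rec X. c.a.X + (0 + 0)\{a,c} + (a.X\{a,c})\{b} + (b.c.X + (c.0 + 0\{a}) + (0 + 0)\{a,c}\{a,c})) → --a--▸ t0
Bisimilarity quotient blocks:
  B0 = {s0, s5, t0}
  B1 = {s1, s3, t1, t3}
  B2 = {s4, t4}
  B3 = {s2, t2}
s0 ∈ B0, t0 ∈ B0 → same block

YES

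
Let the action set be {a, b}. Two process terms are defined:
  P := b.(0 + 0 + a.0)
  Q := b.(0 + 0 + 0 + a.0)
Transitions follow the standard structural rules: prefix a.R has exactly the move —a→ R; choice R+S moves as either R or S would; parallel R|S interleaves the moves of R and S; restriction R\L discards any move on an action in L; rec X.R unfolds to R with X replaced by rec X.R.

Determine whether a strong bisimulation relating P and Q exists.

LTS(P): 3 reachable states
  p0 = b.(0 + 0 + a.0) ⊢ -b-> p1
  p1 = 0 + 0 + a.0 ⊢ -a-> p2
  p2 = 0 ⊢ deadlocked
LTS(Q): 3 reachable states
  q0 = b.(0 + 0 + 0 + a.0) ⊢ -b-> q1
  q1 = 0 + 0 + 0 + a.0 ⊢ -a-> q2
  q2 = 0 ⊢ deadlocked
Coarsest stable partition (strong bisimilarity classes):
  B0 = {p0, q0}
  B1 = {p1, q1}
  B2 = {p2, q2}
p0 ∈ B0, q0 ∈ B0 → same block

P ~ Q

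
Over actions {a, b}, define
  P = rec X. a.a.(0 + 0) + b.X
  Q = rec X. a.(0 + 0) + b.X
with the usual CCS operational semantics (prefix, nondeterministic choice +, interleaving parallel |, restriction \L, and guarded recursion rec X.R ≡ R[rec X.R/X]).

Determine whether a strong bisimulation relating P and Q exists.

P's transition system — 3 states:
  u0 = rec X. a.a.(0 + 0) + b.X ⊢ ··a··> u1, ··b··> u0
  u1 = a.(0 + 0) ⊢ ··a··> u2
  u2 = 0 + 0 ⊢ stopped
Q's transition system — 2 states:
  v0 = rec X. a.(0 + 0) + b.X ⊢ ··a··> v1, ··b··> v0
  v1 = 0 + 0 ⊢ stopped
Partition-refinement fixed point:
  B0 = {u0}
  B1 = {u1}
  B2 = {u2, v1}
  B3 = {v0}
u0 ∈ B0, v0 ∈ B3 → different blocks

NO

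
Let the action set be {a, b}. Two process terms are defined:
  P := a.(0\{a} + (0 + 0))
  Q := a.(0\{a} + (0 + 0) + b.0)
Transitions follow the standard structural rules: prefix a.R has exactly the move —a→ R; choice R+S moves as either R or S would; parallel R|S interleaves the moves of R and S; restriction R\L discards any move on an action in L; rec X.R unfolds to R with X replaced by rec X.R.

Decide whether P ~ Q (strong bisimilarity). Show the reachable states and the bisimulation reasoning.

not bisimilar

LTS(P): 2 reachable states
  u0 = a.(0\{a} + (0 + 0)) :: --a--▸ u1
  u1 = 0\{a} + (0 + 0) :: ·
LTS(Q): 3 reachable states
  v0 = a.(0\{a} + (0 + 0) + b.0) :: --a--▸ v1
  v1 = 0\{a} + (0 + 0) + b.0 :: --b--▸ v2
  v2 = 0 :: ·
Partition-refinement fixed point:
  B0 = {u0}
  B1 = {u1, v2}
  B2 = {v0}
  B3 = {v1}
u0 ∈ B0, v0 ∈ B2 → different blocks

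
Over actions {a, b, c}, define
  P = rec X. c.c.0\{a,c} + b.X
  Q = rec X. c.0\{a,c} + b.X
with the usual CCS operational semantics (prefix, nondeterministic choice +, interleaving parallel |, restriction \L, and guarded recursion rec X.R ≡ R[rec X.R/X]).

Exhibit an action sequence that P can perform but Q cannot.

P's transition system — 3 states:
  p0 = rec X. c.c.0\{a,c} + b.X :: ··b··> p0, ··c··> p1
  p1 = c.0\{a,c} :: ··c··> p2
  p2 = 0\{a,c} :: ·
Q's transition system — 2 states:
  q0 = rec X. c.0\{a,c} + b.X :: ··b··> q0, ··c··> q1
  q1 = 0\{a,c} :: ·
Executing cc from P (initial set {p0}):
  step 1 (c): {p1}
  step 2 (c): {p2}
  — P admits the full trace.
Executing cc from Q (initial set {q0}):
  step 1 (c): {q1}
  step 2 (c): ∅  — Q cannot continue

cc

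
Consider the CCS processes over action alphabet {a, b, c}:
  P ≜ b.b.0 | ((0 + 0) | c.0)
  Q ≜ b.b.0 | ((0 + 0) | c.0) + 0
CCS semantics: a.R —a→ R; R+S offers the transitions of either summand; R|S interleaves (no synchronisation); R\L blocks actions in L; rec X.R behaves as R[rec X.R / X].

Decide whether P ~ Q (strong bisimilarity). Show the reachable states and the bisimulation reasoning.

YES

LTS(P): 6 reachable states
  u0 = b.b.0 | ((0 + 0) | c.0) :: =b=> u1, =c=> u2
  u1 = b.0 | ((0 + 0) | c.0) :: =b=> u3, =c=> u4
  u2 = b.b.0 | ((0 + 0) | 0) :: =b=> u4
  u3 = 0 | ((0 + 0) | c.0) :: =c=> u5
  u4 = b.0 | ((0 + 0) | 0) :: =b=> u5
  u5 = 0 | ((0 + 0) | 0) :: deadlocked
LTS(Q): 6 reachable states
  v0 = b.b.0 | ((0 + 0) | c.0) + 0 :: =b=> v1, =c=> v2
  v1 = b.0 | ((0 + 0) | c.0) :: =b=> v3, =c=> v4
  v2 = b.b.0 | ((0 + 0) | 0) :: =b=> v4
  v3 = 0 | ((0 + 0) | c.0) :: =c=> v5
  v4 = b.0 | ((0 + 0) | 0) :: =b=> v5
  v5 = 0 | ((0 + 0) | 0) :: deadlocked
Coarsest stable partition (strong bisimilarity classes):
  B0 = {u0, v0}
  B1 = {u1, v1}
  B2 = {u4, v4}
  B3 = {u5, v5}
  B4 = {u3, v3}
  B5 = {u2, v2}
u0 ∈ B0, v0 ∈ B0 → same block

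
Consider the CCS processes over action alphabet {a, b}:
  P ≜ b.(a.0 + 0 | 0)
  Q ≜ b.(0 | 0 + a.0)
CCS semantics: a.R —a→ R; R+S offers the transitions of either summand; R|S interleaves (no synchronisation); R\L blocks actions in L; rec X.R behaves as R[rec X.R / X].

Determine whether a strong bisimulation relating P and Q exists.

LTS(P): 3 reachable states
  u0 = b.(a.0 + 0 | 0) → —b→ u1
  u1 = a.0 + 0 | 0 → —a→ u2
  u2 = 0 → (no moves)
LTS(Q): 3 reachable states
  v0 = b.(0 | 0 + a.0) → —b→ v1
  v1 = 0 | 0 + a.0 → —a→ v2
  v2 = 0 → (no moves)
Bisimilarity quotient blocks:
  B0 = {u0, v0}
  B1 = {u1, v1}
  B2 = {u2, v2}
u0 ∈ B0, v0 ∈ B0 → same block

bisimilar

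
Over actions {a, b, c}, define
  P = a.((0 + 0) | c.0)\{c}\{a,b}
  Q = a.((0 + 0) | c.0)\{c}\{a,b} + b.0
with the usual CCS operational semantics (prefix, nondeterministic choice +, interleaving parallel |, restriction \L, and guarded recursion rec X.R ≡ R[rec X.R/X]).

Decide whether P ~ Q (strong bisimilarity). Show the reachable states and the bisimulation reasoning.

P ≁ Q

P's transition system — 2 states:
  p0 = a.((0 + 0) | c.0)\{c}\{a,b} :: —a→ p1
  p1 = ((0 + 0) | c.0)\{c}\{a,b} :: ∅
Q's transition system — 3 states:
  q0 = a.((0 + 0) | c.0)\{c}\{a,b} + b.0 :: —a→ q1, —b→ q2
  q1 = ((0 + 0) | c.0)\{c}\{a,b} :: ∅
  q2 = 0 :: ∅
Coarsest stable partition (strong bisimilarity classes):
  B0 = {p0}
  B1 = {p1, q1, q2}
  B2 = {q0}
p0 ∈ B0, q0 ∈ B2 → different blocks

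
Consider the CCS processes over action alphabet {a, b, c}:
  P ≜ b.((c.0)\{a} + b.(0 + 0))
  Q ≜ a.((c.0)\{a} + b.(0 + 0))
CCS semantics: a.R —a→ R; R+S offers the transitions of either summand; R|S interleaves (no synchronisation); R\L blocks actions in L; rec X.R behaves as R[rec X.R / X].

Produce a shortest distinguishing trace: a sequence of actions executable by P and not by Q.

Reachable graph of P (4 states):
  m0 = b.((c.0)\{a} + b.(0 + 0)) | -b-> m1
  m1 = (c.0)\{a} + b.(0 + 0) | -b-> m2, -c-> m3
  m2 = 0 + 0 | ∅
  m3 = 0\{a} | ∅
Reachable graph of Q (4 states):
  n0 = a.((c.0)\{a} + b.(0 + 0)) | -a-> n1
  n1 = (c.0)\{a} + b.(0 + 0) | -b-> n2, -c-> n3
  n2 = 0 + 0 | ∅
  n3 = 0\{a} | ∅
Run σ = ⟨b⟩ on P: start {m0}
  [1] b ⇒ {m1}
  — P admits the full trace.
Run σ = ⟨b⟩ on Q: start {n0}
  [1] b ⇒ ∅ (Q stuck)

b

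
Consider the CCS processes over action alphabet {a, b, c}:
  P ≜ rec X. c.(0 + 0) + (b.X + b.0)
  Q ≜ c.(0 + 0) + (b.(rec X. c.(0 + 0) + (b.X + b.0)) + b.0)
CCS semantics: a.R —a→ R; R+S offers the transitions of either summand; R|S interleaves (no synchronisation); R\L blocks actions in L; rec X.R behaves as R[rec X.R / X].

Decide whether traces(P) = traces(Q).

Reachable graph of P (3 states):
  u0 = rec X. c.(0 + 0) + (b.X + b.0) → —b→ u0, —b→ u1, —c→ u2
  u1 = 0 → ∅
  u2 = 0 + 0 → ∅
Reachable graph of Q (4 states):
  v0 = c.(0 + 0) + (b.(rec X. c.(0 + 0) + (b.X + b.0)) + b.0) → —b→ v1, —b→ v2, —c→ v3
  v1 = 0 → ∅
  v2 = rec X. c.(0 + 0) + (b.X + b.0) → —b→ v1, —b→ v2, —c→ v3
  v3 = 0 + 0 → ∅
Coarsest stable partition (strong bisimilarity classes):
  B0 = {u0, v0, v2}
  B1 = {u1, u2, v1, v3}
u0 ∈ B0, v0 ∈ B0 → same block
Bisimilar ⇒ trace-equivalent.

trace-equivalent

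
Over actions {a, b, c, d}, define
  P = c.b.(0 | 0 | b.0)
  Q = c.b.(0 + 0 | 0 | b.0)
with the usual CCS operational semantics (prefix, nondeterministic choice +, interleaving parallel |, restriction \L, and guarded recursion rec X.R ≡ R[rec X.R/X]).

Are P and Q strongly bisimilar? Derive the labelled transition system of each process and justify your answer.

P's transition system — 4 states:
  u0 = c.b.(0 | 0 | b.0) ⊢ -c-> u1
  u1 = b.(0 | 0 | b.0) ⊢ -b-> u2
  u2 = 0 | 0 | b.0 ⊢ -b-> u3
  u3 = 0 | 0 | 0 ⊢ (no moves)
Q's transition system — 4 states:
  v0 = c.b.(0 + 0 | 0 | b.0) ⊢ -c-> v1
  v1 = b.(0 + 0 | 0 | b.0) ⊢ -b-> v2
  v2 = 0 + 0 | 0 | b.0 ⊢ -b-> v3
  v3 = 0 | 0 | 0 ⊢ (no moves)
Partition-refinement fixed point:
  B0 = {u0, v0}
  B1 = {u1, v1}
  B2 = {u2, v2}
  B3 = {u3, v3}
u0 ∈ B0, v0 ∈ B0 → same block

YES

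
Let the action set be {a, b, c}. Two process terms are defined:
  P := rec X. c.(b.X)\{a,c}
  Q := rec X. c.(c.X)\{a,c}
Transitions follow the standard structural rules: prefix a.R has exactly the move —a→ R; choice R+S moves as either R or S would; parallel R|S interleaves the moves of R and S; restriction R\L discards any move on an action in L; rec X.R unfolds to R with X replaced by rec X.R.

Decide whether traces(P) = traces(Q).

P's transition system — 3 states:
  m0 = rec X. c.(b.X)\{a,c} ⊢ -c-> m1
  m1 = (b.(rec X. c.(b.X)\{a,c}))\{a,c} ⊢ -b-> m2
  m2 = (rec X. c.(b.X)\{a,c})\{a,c} ⊢ deadlocked
Q's transition system — 2 states:
  n0 = rec X. c.(c.X)\{a,c} ⊢ -c-> n1
  n1 = (c.(rec X. c.(c.X)\{a,c}))\{a,c} ⊢ deadlocked
Trace ⟨cb⟩ through P, begin at {m0}:
  after c @ step 1: {m1}
  after b @ step 2: {m2}
  P completes σ.
Trace ⟨cb⟩ through Q, begin at {n0}:
  after c @ step 1: {n1}
  after b @ step 2: ∅  — Q cannot continue

trace-distinct — witness ⟨cb⟩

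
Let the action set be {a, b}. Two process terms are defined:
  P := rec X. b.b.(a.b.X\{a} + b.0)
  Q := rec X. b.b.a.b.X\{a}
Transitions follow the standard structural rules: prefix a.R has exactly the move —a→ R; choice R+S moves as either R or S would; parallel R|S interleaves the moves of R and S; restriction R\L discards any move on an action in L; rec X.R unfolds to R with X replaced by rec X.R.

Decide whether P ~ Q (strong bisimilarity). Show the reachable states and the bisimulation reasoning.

not bisimilar

LTS(P): 9 reachable states
  p0 = rec X. b.b.(a.b.X\{a} + b.0) → --b--▸ p1
  p1 = b.(a.b.(rec X. b.b.(a.b.X\{a} + b.0))\{a} + b.0) → --b--▸ p2
  p2 = a.b.(rec X. b.b.(a.b.X\{a} + b.0))\{a} + b.0 → --a--▸ p3, --b--▸ p4
  p3 = b.(rec X. b.b.(a.b.X\{a} + b.0))\{a} → --b--▸ p5
  p4 = 0 → ∅
  p5 = (rec X. b.b.(a.b.X\{a} + b.0))\{a} → --b--▸ p6
  p6 = (b.(a.b.(rec X. b.b.(a.b.X\{a} + b.0))\{a} + b.0))\{a} → --b--▸ p7
  p7 = (a.b.(rec X. b.b.(a.b.X\{a} + b.0))\{a} + b.0)\{a} → --b--▸ p8
  p8 = 0\{a} → ∅
LTS(Q): 7 reachable states
  q0 = rec X. b.b.a.b.X\{a} → --b--▸ q1
  q1 = b.a.b.(rec X. b.b.a.b.X\{a})\{a} → --b--▸ q2
  q2 = a.b.(rec X. b.b.a.b.X\{a})\{a} → --a--▸ q3
  q3 = b.(rec X. b.b.a.b.X\{a})\{a} → --b--▸ q4
  q4 = (rec X. b.b.a.b.X\{a})\{a} → --b--▸ q5
  q5 = (b.a.b.(rec X. b.b.a.b.X\{a})\{a})\{a} → --b--▸ q6
  q6 = (a.b.(rec X. b.b.a.b.X\{a})\{a})\{a} → ∅
Partition-refinement fixed point:
  B0 = {p0}
  B1 = {p1}
  B2 = {p2}
  B3 = {p4, p8, q6}
  B4 = {p3}
  B5 = {p5, q3}
  B6 = {p6, q4}
  B7 = {p7, q5}
  B8 = {q0}
  B9 = {q1}
  B10 = {q2}
p0 ∈ B0, q0 ∈ B8 → different blocks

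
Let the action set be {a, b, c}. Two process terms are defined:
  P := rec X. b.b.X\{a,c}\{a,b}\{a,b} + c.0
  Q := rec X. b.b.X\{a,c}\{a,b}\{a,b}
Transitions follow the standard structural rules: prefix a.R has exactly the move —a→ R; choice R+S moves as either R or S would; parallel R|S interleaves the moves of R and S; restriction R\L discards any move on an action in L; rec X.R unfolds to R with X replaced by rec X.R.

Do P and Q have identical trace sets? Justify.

traces(P) ≠ traces(Q) — witness ⟨c⟩

LTS(P): 4 reachable states
  p0 = rec X. b.b.X\{a,c}\{a,b}\{a,b} + c.0 ⊢ ··b··> p1, ··c··> p2
  p1 = b.(rec X. b.b.X\{a,c}\{a,b}\{a,b} + c.0)\{a,c}\{a,b}\{a,b} ⊢ ··b··> p3
  p2 = 0 ⊢ ∅
  p3 = (rec X. b.b.X\{a,c}\{a,b}\{a,b} + c.0)\{a,c}\{a,b}\{a,b} ⊢ ∅
LTS(Q): 3 reachable states
  q0 = rec X. b.b.X\{a,c}\{a,b}\{a,b} ⊢ ··b··> q1
  q1 = b.(rec X. b.b.X\{a,c}\{a,b}\{a,b})\{a,c}\{a,b}\{a,b} ⊢ ··b··> q2
  q2 = (rec X. b.b.X\{a,c}\{a,b}\{a,b})\{a,c}\{a,b}\{a,b} ⊢ ∅
Run σ = ⟨c⟩ on P: start {p0}
  after c @ step 1: {p2}
  — P admits the full trace.
Run σ = ⟨c⟩ on Q: start {q0}
  after c @ step 1: no successor for Q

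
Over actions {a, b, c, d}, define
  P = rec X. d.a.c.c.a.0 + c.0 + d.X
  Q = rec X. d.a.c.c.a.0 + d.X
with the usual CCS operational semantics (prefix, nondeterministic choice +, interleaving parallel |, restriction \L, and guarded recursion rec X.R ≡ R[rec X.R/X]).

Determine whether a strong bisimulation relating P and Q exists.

P ≁ Q

P's transition system — 6 states:
  s0 = rec X. d.a.c.c.a.0 + c.0 + d.X → -c-> s1, -d-> s0, -d-> s2
  s1 = 0 → ·
  s2 = a.c.c.a.0 → -a-> s3
  s3 = c.c.a.0 → -c-> s4
  s4 = c.a.0 → -c-> s5
  s5 = a.0 → -a-> s1
Q's transition system — 6 states:
  t0 = rec X. d.a.c.c.a.0 + d.X → -d-> t0, -d-> t1
  t1 = a.c.c.a.0 → -a-> t2
  t2 = c.c.a.0 → -c-> t3
  t3 = c.a.0 → -c-> t4
  t4 = a.0 → -a-> t5
  t5 = 0 → ·
Partition-refinement fixed point:
  B0 = {s0}
  B1 = {s2, t1}
  B2 = {s3, t2}
  B3 = {s4, t3}
  B4 = {s5, t4}
  B5 = {s1, t5}
  B6 = {t0}
s0 ∈ B0, t0 ∈ B6 → different blocks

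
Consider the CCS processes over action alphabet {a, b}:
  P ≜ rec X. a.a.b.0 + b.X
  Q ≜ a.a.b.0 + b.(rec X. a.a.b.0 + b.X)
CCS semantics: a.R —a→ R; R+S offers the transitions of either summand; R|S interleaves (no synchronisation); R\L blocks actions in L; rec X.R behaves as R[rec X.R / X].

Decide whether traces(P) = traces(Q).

Reachable graph of P (4 states):
  m0 = rec X. a.a.b.0 + b.X | —a→ m1, —b→ m0
  m1 = a.b.0 | —a→ m2
  m2 = b.0 | —b→ m3
  m3 = 0 | ·
Reachable graph of Q (5 states):
  n0 = a.a.b.0 + b.(rec X. a.a.b.0 + b.X) | —a→ n1, —b→ n2
  n1 = a.b.0 | —a→ n3
  n2 = rec X. a.a.b.0 + b.X | —a→ n1, —b→ n2
  n3 = b.0 | —b→ n4
  n4 = 0 | ·
Bisimilarity quotient blocks:
  B0 = {m0, n0, n2}
  B1 = {m1, n1}
  B2 = {m2, n3}
  B3 = {m3, n4}
m0 ∈ B0, n0 ∈ B0 → same block
Bisimilar ⇒ trace-equivalent.

YES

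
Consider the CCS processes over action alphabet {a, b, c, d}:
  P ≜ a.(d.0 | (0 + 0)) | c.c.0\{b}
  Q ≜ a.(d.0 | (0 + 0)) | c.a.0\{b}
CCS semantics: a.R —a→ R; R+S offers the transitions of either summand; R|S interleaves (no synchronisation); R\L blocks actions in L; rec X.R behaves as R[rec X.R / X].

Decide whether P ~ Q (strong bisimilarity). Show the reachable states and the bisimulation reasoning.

NO

LTS(P): 9 reachable states
  p0 = a.(d.0 | (0 + 0)) | c.c.0\{b} | =a=> p1, =c=> p2
  p1 = d.0 | (0 + 0) | c.c.0\{b} | =c=> p3, =d=> p4
  p2 = a.(d.0 | (0 + 0)) | c.0\{b} | =a=> p3, =c=> p5
  p3 = d.0 | (0 + 0) | c.0\{b} | =c=> p6, =d=> p7
  p4 = 0 | (0 + 0) | c.c.0\{b} | =c=> p7
  p5 = a.(d.0 | (0 + 0)) | 0\{b} | =a=> p6
  p6 = d.0 | (0 + 0) | 0\{b} | =d=> p8
  p7 = 0 | (0 + 0) | c.0\{b} | =c=> p8
  p8 = 0 | (0 + 0) | 0\{b} | stopped
LTS(Q): 9 reachable states
  q0 = a.(d.0 | (0 + 0)) | c.a.0\{b} | =a=> q1, =c=> q2
  q1 = d.0 | (0 + 0) | c.a.0\{b} | =c=> q3, =d=> q4
  q2 = a.(d.0 | (0 + 0)) | a.0\{b} | =a=> q3, =a=> q5
  q3 = d.0 | (0 + 0) | a.0\{b} | =a=> q6, =d=> q7
  q4 = 0 | (0 + 0) | c.a.0\{b} | =c=> q7
  q5 = a.(d.0 | (0 + 0)) | 0\{b} | =a=> q6
  q6 = d.0 | (0 + 0) | 0\{b} | =d=> q8
  q7 = 0 | (0 + 0) | a.0\{b} | =a=> q8
  q8 = 0 | (0 + 0) | 0\{b} | stopped
Bisimilarity quotient blocks:
  B0 = {p0}
  B1 = {p2}
  B2 = {p3}
  B3 = {p6, q6}
  B4 = {p8, q8}
  B5 = {p7}
  B6 = {p5, q5}
  B7 = {p1}
  B8 = {p4}
  B9 = {q0}
  B10 = {q2}
  B11 = {q3}
  B12 = {q7}
  B13 = {q1}
  B14 = {q4}
p0 ∈ B0, q0 ∈ B9 → different blocks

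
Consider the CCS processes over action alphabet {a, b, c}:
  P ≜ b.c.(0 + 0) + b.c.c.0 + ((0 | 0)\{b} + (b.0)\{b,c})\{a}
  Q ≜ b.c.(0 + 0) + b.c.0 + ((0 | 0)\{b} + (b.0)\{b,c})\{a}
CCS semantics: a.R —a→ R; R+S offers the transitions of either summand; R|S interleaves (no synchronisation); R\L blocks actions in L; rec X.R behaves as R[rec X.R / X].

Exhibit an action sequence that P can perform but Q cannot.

P's transition system — 6 states:
  m0 = b.c.(0 + 0) + b.c.c.0 + ((0 | 0)\{b} + (b.0)\{b,c})\{a} → --b--▸ m1, --b--▸ m2
  m1 = c.(0 + 0) → --c--▸ m3
  m2 = c.c.0 → --c--▸ m4
  m3 = 0 + 0 → stopped
  m4 = c.0 → --c--▸ m5
  m5 = 0 → stopped
Q's transition system — 5 states:
  n0 = b.c.(0 + 0) + b.c.0 + ((0 | 0)\{b} + (b.0)\{b,c})\{a} → --b--▸ n1, --b--▸ n2
  n1 = c.(0 + 0) → --c--▸ n3
  n2 = c.0 → --c--▸ n4
  n3 = 0 + 0 → stopped
  n4 = 0 → stopped
Run σ = ⟨bcc⟩ on P: start {m0}
  [1] b ⇒ {m1, m2}
  [2] c ⇒ {m3, m4}
  [3] c ⇒ {m5}
  P completes σ.
Run σ = ⟨bcc⟩ on Q: start {n0}
  [1] b ⇒ {n1, n2}
  [2] c ⇒ {n3, n4}
  [3] c ⇒ ∅ (Q stuck)

bcc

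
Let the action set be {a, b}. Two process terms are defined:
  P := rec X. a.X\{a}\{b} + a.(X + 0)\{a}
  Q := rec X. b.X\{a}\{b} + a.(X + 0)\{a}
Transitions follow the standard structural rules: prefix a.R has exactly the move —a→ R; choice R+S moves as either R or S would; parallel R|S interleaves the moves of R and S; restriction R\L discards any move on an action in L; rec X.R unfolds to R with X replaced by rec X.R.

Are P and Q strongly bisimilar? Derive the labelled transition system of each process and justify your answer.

Reachable graph of P (3 states):
  m0 = rec X. a.X\{a}\{b} + a.(X + 0)\{a} → ··a··> m1, ··a··> m2
  m1 = ((rec X. a.X\{a}\{b} + a.(X + 0)\{a}) + 0)\{a} → ∅
  m2 = (rec X. a.X\{a}\{b} + a.(X + 0)\{a})\{a}\{b} → ∅
Reachable graph of Q (4 states):
  n0 = rec X. b.X\{a}\{b} + a.(X + 0)\{a} → ··a··> n1, ··b··> n2
  n1 = ((rec X. b.X\{a}\{b} + a.(X + 0)\{a}) + 0)\{a} → ··b··> n3
  n2 = (rec X. b.X\{a}\{b} + a.(X + 0)\{a})\{a}\{b} → ∅
  n3 = (rec X. b.X\{a}\{b} + a.(X + 0)\{a})\{a}\{b}\{a} → ∅
Coarsest stable partition (strong bisimilarity classes):
  B0 = {m0}
  B1 = {m1, m2, n2, n3}
  B2 = {n0}
  B3 = {n1}
m0 ∈ B0, n0 ∈ B2 → different blocks

not bisimilar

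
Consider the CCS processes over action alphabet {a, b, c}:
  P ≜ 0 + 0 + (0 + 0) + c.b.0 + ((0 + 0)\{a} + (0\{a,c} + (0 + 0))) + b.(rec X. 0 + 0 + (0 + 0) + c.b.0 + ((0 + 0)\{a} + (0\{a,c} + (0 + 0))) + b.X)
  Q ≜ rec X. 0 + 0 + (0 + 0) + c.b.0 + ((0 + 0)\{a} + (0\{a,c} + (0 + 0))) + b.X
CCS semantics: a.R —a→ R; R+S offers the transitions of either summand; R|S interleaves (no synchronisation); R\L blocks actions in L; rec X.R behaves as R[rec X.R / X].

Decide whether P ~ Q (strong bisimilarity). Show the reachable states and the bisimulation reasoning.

P ~ Q

Reachable graph of P (4 states):
  u0 = 0 + 0 + (0 + 0) + c.b.0 + ((0 + 0)\{a} + (0\{a,c} + (0 + 0))) + b.(rec X. 0 + 0 + (0 + 0) + c.b.0 + ((0 + 0)\{a} + (0\{a,c} + (0 + 0))) + b.X) ⊢ —b→ u1, —c→ u2
  u1 = rec X. 0 + 0 + (0 + 0) + c.b.0 + ((0 + 0)\{a} + (0\{a,c} + (0 + 0))) + b.X ⊢ —b→ u1, —c→ u2
  u2 = b.0 ⊢ —b→ u3
  u3 = 0 ⊢ stopped
Reachable graph of Q (3 states):
  v0 = rec X. 0 + 0 + (0 + 0) + c.b.0 + ((0 + 0)\{a} + (0\{a,c} + (0 + 0))) + b.X ⊢ —b→ v0, —c→ v1
  v1 = b.0 ⊢ —b→ v2
  v2 = 0 ⊢ stopped
Coarsest stable partition (strong bisimilarity classes):
  B0 = {u0, u1, v0}
  B1 = {u2, v1}
  B2 = {u3, v2}
u0 ∈ B0, v0 ∈ B0 → same block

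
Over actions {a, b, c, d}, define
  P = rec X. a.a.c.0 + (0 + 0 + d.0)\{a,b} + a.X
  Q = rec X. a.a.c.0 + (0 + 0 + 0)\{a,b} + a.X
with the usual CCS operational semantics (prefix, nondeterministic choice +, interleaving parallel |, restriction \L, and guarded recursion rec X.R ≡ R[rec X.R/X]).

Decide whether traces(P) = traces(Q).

trace-distinct — witness ⟨d⟩

P's transition system — 5 states:
  s0 = rec X. a.a.c.0 + (0 + 0 + d.0)\{a,b} + a.X :: -a-> s0, -a-> s1, -d-> s2
  s1 = a.c.0 :: -a-> s3
  s2 = 0\{a,b} :: (no moves)
  s3 = c.0 :: -c-> s4
  s4 = 0 :: (no moves)
Q's transition system — 4 states:
  t0 = rec X. a.a.c.0 + (0 + 0 + 0)\{a,b} + a.X :: -a-> t0, -a-> t1
  t1 = a.c.0 :: -a-> t2
  t2 = c.0 :: -c-> t3
  t3 = 0 :: (no moves)
Executing d from P (initial set {s0}):
  [1] d ⇒ {s2}
  P completes σ.
Executing d from Q (initial set {t0}):
  [1] d ⇒ ∅  — Q cannot continue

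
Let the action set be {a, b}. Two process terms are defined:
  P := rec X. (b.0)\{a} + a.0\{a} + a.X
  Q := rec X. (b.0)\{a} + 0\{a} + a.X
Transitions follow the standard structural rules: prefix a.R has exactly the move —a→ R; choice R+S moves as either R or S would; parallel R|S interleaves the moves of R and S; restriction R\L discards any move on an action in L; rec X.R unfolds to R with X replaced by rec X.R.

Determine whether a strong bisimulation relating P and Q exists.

P ≁ Q

LTS(P): 2 reachable states
  m0 = rec X. (b.0)\{a} + a.0\{a} + a.X ⊢ -a-> m0, -a-> m1, -b-> m1
  m1 = 0\{a} ⊢ ∅
LTS(Q): 2 reachable states
  n0 = rec X. (b.0)\{a} + 0\{a} + a.X ⊢ -a-> n0, -b-> n1
  n1 = 0\{a} ⊢ ∅
Bisimilarity quotient blocks:
  B0 = {m0}
  B1 = {m1, n1}
  B2 = {n0}
m0 ∈ B0, n0 ∈ B2 → different blocks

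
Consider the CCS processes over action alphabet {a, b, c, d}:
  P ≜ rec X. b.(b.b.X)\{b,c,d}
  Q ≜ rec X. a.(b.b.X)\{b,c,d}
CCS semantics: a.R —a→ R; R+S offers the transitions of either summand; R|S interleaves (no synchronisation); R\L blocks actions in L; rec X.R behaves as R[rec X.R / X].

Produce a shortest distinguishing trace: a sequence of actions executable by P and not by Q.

LTS(P): 2 reachable states
  p0 = rec X. b.(b.b.X)\{b,c,d} ⊢ -b-> p1
  p1 = (b.b.(rec X. b.(b.b.X)\{b,c,d}))\{b,c,d} ⊢ deadlocked
LTS(Q): 2 reachable states
  q0 = rec X. a.(b.b.X)\{b,c,d} ⊢ -a-> q1
  q1 = (b.b.(rec X. a.(b.b.X)\{b,c,d}))\{b,c,d} ⊢ deadlocked
Run σ = ⟨b⟩ on P: start {p0}
  after b @ step 1: {p1}
  P completes σ.
Run σ = ⟨b⟩ on Q: start {q0}
  after b @ step 1: no successor for Q

b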